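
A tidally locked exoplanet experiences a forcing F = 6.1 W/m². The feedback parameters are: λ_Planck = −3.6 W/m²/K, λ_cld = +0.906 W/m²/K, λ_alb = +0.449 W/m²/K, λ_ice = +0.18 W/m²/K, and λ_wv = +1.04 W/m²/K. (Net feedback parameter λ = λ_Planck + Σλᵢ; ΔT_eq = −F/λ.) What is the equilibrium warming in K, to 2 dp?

Net feedback parameter λ = (−3.6) + (+0.906) + (+0.449) + (+0.18) + (+1.04) = -1.025 W/m²/K.
ΔT = −F/λ = −6.1/(-1.025) = 5.95 K.

5.95 K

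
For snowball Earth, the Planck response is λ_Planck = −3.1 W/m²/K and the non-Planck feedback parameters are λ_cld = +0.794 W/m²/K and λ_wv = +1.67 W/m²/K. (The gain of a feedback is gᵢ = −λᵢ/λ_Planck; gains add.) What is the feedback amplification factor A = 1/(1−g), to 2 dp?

4.87

Convert to gains: g_cld = 0.794/3.1 = 0.2561; g_wv = 1.67/3.1 = 0.5387.
Total gain g = 0.7948.
A = 1/(1 − 0.7948) = 4.87.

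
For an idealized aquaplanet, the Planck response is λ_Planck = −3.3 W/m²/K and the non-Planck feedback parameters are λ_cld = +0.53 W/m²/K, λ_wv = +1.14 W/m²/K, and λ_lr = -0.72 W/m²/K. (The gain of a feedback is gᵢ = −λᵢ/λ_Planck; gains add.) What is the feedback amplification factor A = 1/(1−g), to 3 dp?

1.404

Convert to gains: g_cld = 0.53/3.3 = 0.1606; g_wv = 1.14/3.3 = 0.3455; g_lr = -0.72/3.3 = -0.2182.
Total gain g = 0.2879.
A = 1/(1 − 0.2879) = 1.404.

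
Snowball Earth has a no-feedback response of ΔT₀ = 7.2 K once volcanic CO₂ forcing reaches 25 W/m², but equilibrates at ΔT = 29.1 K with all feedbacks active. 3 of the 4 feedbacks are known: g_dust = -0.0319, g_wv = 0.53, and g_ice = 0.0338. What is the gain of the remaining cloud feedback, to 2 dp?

0.22

Amplification A = ΔT/ΔT₀ = 29.1/7.2 = 4.042.
Total gain g = 1 − 1/A = 1 − 1/4.042 = 0.7526.
Known gains sum to -0.0319 + 0.53 + 0.0338 = 0.5319.
g_cld = 0.7526 − 0.5319 = 0.22.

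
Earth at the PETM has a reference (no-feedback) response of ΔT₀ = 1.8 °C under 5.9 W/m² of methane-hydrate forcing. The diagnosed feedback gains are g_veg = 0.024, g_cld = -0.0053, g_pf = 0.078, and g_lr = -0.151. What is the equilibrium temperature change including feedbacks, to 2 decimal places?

Total gain g = 0.024 − 0.0053 + 0.078 − 0.151 = -0.0543.
Amplification A = 1/(1 + 0.0543) = 0.9485.
ΔT = 1.8 × 0.9485 = 1.71 °C.

1.71 °C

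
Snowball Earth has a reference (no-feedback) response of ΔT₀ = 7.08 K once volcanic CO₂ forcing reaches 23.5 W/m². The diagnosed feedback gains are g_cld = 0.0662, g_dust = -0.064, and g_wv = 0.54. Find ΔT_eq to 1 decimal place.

15.5 K

Total gain g = 0.0662 − 0.064 + 0.54 = 0.5422.
Amplification A = 1/(1 − 0.5422) = 2.184.
ΔT = 7.08 × 2.184 = 15.5 K.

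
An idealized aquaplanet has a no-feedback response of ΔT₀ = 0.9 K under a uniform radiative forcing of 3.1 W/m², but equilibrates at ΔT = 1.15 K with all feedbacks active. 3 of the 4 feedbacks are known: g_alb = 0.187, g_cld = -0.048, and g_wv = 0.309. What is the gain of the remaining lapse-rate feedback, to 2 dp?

-0.23

Amplification A = ΔT/ΔT₀ = 1.15/0.9 = 1.278.
Total gain g = 1 − 1/A = 1 − 1/1.278 = 0.2175.
Known gains sum to 0.187 − 0.048 + 0.309 = 0.448.
g_lr = 0.2175 − 0.448 = -0.23.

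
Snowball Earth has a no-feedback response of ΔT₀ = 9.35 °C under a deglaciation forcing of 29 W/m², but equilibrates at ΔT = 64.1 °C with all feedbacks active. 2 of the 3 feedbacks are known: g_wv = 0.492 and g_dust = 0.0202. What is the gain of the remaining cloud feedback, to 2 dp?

0.34

Amplification A = ΔT/ΔT₀ = 64.1/9.35 = 6.856.
Total gain g = 1 − 1/A = 1 − 1/6.856 = 0.8541.
Known gains sum to 0.492 + 0.0202 = 0.5122.
g_cld = 0.8541 − 0.5122 = 0.34.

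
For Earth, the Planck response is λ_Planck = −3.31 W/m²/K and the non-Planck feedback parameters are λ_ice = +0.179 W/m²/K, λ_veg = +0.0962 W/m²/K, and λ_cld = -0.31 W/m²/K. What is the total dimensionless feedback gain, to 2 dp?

-0.01

Convert to gains: g_ice = 0.179/3.31 = 0.05408; g_veg = 0.0962/3.31 = 0.02906; g_cld = -0.31/3.31 = -0.09366.
Total gain g = -0.01052.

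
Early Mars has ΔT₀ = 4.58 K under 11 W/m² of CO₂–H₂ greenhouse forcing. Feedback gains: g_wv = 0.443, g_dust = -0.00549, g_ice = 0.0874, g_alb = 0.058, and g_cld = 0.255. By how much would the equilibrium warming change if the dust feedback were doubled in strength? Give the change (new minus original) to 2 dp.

Original: g = 0.83791, ΔT = 4.58/(1−0.83791) = 28.2559 K.
With doubled dust: g' = 0.83242, ΔT' = 4.58/(1−0.83242) = 27.3302 K.
Change = 27.3302 − 28.2559 = -0.93 K.

-0.93 K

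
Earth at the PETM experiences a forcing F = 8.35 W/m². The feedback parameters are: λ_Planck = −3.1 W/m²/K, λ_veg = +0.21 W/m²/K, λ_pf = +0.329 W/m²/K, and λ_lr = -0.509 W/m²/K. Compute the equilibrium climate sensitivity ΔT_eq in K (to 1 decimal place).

2.7 K

Net feedback parameter λ = (−3.1) + (+0.21) + (+0.329) + (-0.509) = -3.07 W/m²/K.
ΔT = −F/λ = −8.35/(-3.07) = 2.7 K.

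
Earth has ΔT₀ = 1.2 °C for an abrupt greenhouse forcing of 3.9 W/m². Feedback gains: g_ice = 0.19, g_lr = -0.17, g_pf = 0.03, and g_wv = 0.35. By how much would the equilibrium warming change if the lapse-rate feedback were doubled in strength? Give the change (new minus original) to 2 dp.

Original: g = 0.4, ΔT = 1.2/(1−0.4) = 2.0000 °C.
With doubled lapse-rate: g' = 0.23, ΔT' = 1.2/(1−0.23) = 1.5584 °C.
Change = 1.5584 − 2.0000 = -0.44 °C.

-0.44 °C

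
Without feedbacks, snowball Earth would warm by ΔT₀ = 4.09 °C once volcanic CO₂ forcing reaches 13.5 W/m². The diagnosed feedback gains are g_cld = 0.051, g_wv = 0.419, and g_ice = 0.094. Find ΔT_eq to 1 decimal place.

9.4 °C

Total gain g = 0.051 + 0.419 + 0.094 = 0.564.
Amplification A = 1/(1 − 0.564) = 2.294.
ΔT = 4.09 × 2.294 = 9.4 °C.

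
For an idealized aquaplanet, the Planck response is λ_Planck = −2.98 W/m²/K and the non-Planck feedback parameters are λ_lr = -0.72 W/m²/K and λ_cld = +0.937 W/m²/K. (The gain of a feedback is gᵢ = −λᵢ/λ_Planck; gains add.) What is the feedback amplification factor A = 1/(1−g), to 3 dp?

1.079

Convert to gains: g_lr = -0.72/2.98 = -0.2416; g_cld = 0.937/2.98 = 0.3144.
Total gain g = 0.0728.
A = 1/(1 − 0.0728) = 1.079.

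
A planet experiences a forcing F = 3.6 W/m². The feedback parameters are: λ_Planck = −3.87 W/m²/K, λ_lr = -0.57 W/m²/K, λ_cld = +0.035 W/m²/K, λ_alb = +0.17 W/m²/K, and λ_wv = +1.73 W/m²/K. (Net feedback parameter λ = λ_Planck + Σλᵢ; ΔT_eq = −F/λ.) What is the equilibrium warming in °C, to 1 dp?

1.4 °C

Net feedback parameter λ = (−3.87) + (-0.57) + (+0.035) + (+0.17) + (+1.73) = -2.505 W/m²/K.
ΔT = −F/λ = −3.6/(-2.505) = 1.4 °C.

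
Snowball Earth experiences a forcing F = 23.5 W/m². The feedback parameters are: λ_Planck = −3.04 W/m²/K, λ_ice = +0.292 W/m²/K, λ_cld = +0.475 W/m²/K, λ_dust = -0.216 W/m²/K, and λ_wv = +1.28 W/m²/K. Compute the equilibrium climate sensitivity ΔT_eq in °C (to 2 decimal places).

19.44 °C

Net feedback parameter λ = (−3.04) + (+0.292) + (+0.475) + (-0.216) + (+1.28) = -1.209 W/m²/K.
ΔT = −F/λ = −23.5/(-1.209) = 19.44 °C.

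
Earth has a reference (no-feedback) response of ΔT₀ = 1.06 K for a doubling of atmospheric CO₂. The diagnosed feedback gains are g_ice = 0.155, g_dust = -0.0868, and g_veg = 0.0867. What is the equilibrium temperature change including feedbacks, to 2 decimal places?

Total gain g = 0.155 − 0.0868 + 0.0867 = 0.1549.
Amplification A = 1/(1 − 0.1549) = 1.183.
ΔT = 1.06 × 1.183 = 1.25 K.

1.25 K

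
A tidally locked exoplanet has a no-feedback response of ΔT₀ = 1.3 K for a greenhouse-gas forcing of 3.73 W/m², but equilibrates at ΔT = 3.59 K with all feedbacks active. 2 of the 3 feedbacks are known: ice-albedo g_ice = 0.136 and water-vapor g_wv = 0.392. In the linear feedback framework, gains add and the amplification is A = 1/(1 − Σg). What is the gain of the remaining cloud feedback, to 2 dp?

0.11

Amplification A = ΔT/ΔT₀ = 3.59/1.3 = 2.762.
Total gain g = 1 − 1/A = 1 − 1/2.762 = 0.6379.
Known gains sum to 0.136 + 0.392 = 0.528.
g_cld = 0.6379 − 0.528 = 0.11.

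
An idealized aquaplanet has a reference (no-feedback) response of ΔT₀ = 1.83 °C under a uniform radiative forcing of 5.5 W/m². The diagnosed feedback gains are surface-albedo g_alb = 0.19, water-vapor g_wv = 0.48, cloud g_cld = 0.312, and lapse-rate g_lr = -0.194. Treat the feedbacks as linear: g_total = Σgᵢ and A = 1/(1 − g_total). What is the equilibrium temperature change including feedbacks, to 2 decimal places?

8.63 °C

Total gain g = 0.19 + 0.48 + 0.312 − 0.194 = 0.788.
Amplification A = 1/(1 − 0.788) = 4.717.
ΔT = 1.83 × 4.717 = 8.63 °C.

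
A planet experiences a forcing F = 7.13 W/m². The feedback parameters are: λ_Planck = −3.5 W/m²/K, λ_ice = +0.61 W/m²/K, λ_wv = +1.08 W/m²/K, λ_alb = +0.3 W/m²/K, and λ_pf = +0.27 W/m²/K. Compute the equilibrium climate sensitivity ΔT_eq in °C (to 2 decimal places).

5.75 °C

Net feedback parameter λ = (−3.5) + (+0.61) + (+1.08) + (+0.3) + (+0.27) = -1.24 W/m²/K.
ΔT = −F/λ = −7.13/(-1.24) = 5.75 °C.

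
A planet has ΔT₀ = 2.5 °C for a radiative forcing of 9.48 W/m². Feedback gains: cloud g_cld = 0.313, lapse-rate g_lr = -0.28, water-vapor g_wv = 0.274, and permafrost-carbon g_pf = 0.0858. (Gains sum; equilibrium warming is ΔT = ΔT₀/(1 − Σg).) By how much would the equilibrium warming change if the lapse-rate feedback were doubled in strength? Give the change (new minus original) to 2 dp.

Original: g = 0.3928, ΔT = 2.5/(1−0.3928) = 4.1173 °C.
With doubled lapse-rate: g' = 0.1128, ΔT' = 2.5/(1−0.1128) = 2.8179 °C.
Change = 2.8179 − 4.1173 = -1.30 °C.

-1.30 °C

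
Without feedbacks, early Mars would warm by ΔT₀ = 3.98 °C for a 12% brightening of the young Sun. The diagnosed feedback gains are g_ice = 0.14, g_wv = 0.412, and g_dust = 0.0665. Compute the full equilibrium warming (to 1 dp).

Total gain g = 0.14 + 0.412 + 0.0665 = 0.6185.
Amplification A = 1/(1 − 0.6185) = 2.621.
ΔT = 3.98 × 2.621 = 10.4 °C.

10.4 °C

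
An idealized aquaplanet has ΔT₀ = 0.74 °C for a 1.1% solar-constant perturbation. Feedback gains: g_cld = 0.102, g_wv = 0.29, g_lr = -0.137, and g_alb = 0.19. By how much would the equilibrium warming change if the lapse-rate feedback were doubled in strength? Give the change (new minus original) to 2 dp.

Original: g = 0.445, ΔT = 0.74/(1−0.445) = 1.3333 °C.
With doubled lapse-rate: g' = 0.308, ΔT' = 0.74/(1−0.308) = 1.0694 °C.
Change = 1.0694 − 1.3333 = -0.26 °C.

-0.26 °C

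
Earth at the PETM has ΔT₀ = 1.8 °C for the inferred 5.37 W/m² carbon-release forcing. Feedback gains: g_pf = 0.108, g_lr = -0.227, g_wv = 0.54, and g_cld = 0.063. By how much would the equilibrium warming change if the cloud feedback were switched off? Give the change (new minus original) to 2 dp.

-0.38 °C

Original: g = 0.484, ΔT = 1.8/(1−0.484) = 3.4884 °C.
Without cloud: g' = 0.421, ΔT' = 1.8/(1−0.421) = 3.1088 °C.
Change = 3.1088 − 3.4884 = -0.38 °C.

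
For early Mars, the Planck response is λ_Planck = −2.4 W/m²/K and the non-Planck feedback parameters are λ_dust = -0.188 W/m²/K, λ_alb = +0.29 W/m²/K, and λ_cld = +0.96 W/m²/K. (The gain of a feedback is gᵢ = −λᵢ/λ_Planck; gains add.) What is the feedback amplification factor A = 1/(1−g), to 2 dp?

1.79

Convert to gains: g_dust = -0.188/2.4 = -0.07833; g_alb = 0.29/2.4 = 0.1208; g_cld = 0.96/2.4 = 0.4.
Total gain g = 0.44247.
A = 1/(1 − 0.44247) = 1.79.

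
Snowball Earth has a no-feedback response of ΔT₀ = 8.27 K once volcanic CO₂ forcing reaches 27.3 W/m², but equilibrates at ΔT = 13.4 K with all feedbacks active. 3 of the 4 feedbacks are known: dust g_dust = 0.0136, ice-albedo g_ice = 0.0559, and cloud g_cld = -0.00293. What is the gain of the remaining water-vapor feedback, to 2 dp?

0.32

Amplification A = ΔT/ΔT₀ = 13.4/8.27 = 1.62.
Total gain g = 1 − 1/A = 1 − 1/1.62 = 0.3827.
Known gains sum to 0.0136 + 0.0559 − 0.00293 = 0.06657.
g_wv = 0.3827 − 0.06657 = 0.32.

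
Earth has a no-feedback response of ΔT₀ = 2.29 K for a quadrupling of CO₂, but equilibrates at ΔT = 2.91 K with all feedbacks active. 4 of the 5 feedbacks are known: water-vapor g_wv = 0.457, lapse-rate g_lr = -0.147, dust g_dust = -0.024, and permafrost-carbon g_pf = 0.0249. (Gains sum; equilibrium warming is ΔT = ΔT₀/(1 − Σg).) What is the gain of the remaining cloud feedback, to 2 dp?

-0.10

Amplification A = ΔT/ΔT₀ = 2.91/2.29 = 1.271.
Total gain g = 1 − 1/A = 1 − 1/1.271 = 0.2132.
Known gains sum to 0.457 − 0.147 − 0.024 + 0.0249 = 0.3109.
g_cld = 0.2132 − 0.3109 = -0.10.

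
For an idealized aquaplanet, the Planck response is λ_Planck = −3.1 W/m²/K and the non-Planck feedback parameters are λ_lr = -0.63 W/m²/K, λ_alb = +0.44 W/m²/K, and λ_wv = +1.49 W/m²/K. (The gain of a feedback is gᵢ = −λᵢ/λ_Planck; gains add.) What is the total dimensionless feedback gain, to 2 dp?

0.42

Convert to gains: g_lr = -0.63/3.1 = -0.2032; g_alb = 0.44/3.1 = 0.1419; g_wv = 1.49/3.1 = 0.4806.
Total gain g = 0.4193.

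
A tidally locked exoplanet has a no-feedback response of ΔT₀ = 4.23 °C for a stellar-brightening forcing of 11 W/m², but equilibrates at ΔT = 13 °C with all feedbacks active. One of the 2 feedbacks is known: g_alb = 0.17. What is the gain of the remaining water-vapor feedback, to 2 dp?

0.50

Amplification A = ΔT/ΔT₀ = 13/4.23 = 3.073.
Total gain g = 1 − 1/A = 1 − 1/3.073 = 0.6746.
The known gain is 0.17.
g_wv = 0.6746 − 0.17 = 0.50.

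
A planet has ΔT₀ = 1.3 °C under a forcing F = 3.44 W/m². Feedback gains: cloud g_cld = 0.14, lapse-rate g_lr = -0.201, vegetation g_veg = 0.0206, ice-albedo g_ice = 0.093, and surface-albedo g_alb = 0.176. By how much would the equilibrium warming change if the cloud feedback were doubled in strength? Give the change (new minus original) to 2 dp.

0.37 °C

Original: g = 0.2286, ΔT = 1.3/(1−0.2286) = 1.6852 °C.
With doubled cloud: g' = 0.3686, ΔT' = 1.3/(1−0.3686) = 2.0589 °C.
Change = 2.0589 − 1.6852 = 0.37 °C.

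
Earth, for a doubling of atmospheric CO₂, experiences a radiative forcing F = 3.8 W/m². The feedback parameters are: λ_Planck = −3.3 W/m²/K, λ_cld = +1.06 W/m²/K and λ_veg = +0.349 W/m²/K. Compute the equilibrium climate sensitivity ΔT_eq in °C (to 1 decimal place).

Net feedback parameter λ = (−3.3) + (+1.06) + (+0.349) = -1.891 W/m²/K.
ΔT = −F/λ = −3.8/(-1.891) = 2.0 °C.

2.0 °C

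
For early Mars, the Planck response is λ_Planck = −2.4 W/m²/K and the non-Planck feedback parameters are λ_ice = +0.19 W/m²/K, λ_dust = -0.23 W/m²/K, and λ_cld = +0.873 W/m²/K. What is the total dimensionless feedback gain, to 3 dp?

0.347

Convert to gains: g_ice = 0.19/2.4 = 0.07917; g_dust = -0.23/2.4 = -0.09583; g_cld = 0.873/2.4 = 0.3638.
Total gain g = 0.34714.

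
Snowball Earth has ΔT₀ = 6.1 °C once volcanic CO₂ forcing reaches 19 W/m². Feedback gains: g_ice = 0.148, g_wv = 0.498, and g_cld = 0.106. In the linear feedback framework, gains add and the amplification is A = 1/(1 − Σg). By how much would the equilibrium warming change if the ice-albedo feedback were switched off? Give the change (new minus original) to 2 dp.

-9.19 °C

Original: g = 0.752, ΔT = 6.1/(1−0.752) = 24.5968 °C.
Without ice-albedo: g' = 0.604, ΔT' = 6.1/(1−0.604) = 15.4040 °C.
Change = 15.4040 − 24.5968 = -9.19 °C.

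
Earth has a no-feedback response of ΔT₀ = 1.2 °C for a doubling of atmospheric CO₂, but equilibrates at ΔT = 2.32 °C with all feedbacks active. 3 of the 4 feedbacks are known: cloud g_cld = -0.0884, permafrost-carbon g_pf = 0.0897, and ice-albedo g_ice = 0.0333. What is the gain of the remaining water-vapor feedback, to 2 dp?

0.45

Amplification A = ΔT/ΔT₀ = 2.32/1.2 = 1.933.
Total gain g = 1 − 1/A = 1 − 1/1.933 = 0.4827.
Known gains sum to -0.0884 + 0.0897 + 0.0333 = 0.0346.
g_wv = 0.4827 − 0.0346 = 0.45.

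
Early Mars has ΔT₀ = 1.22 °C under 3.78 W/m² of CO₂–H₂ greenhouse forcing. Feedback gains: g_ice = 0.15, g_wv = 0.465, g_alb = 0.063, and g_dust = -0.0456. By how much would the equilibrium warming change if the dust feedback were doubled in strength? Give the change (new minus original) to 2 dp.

Original: g = 0.6324, ΔT = 1.22/(1−0.6324) = 3.3188 °C.
With doubled dust: g' = 0.5868, ΔT' = 1.22/(1−0.5868) = 2.9526 °C.
Change = 2.9526 − 3.3188 = -0.37 °C.

-0.37 °C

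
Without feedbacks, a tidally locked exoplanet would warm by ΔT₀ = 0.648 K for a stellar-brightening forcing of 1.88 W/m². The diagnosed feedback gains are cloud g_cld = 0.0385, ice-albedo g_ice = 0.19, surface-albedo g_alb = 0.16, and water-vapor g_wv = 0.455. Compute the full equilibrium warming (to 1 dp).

4.1 K

Total gain g = 0.0385 + 0.19 + 0.16 + 0.455 = 0.8435.
Amplification A = 1/(1 − 0.8435) = 6.39.
ΔT = 0.648 × 6.39 = 4.1 K.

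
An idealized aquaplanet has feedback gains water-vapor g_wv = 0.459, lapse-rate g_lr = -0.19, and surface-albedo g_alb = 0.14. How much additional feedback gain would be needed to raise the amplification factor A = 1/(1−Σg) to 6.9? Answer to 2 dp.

Current total gain = 0.409.
Target gain for A = 6.9: g* = 1 − 1/6.9 = 0.8551.
Additional gain needed = 0.8551 − 0.409 = 0.45.

0.45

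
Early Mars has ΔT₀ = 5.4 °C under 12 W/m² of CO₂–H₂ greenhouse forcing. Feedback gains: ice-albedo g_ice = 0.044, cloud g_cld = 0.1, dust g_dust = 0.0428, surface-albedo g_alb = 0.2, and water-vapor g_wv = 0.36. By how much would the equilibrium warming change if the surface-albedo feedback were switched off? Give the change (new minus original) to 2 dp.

-9.41 °C

Original: g = 0.7468, ΔT = 5.4/(1−0.7468) = 21.3270 °C.
Without surface-albedo: g' = 0.5468, ΔT' = 5.4/(1−0.5468) = 11.9153 °C.
Change = 11.9153 − 21.3270 = -9.41 °C.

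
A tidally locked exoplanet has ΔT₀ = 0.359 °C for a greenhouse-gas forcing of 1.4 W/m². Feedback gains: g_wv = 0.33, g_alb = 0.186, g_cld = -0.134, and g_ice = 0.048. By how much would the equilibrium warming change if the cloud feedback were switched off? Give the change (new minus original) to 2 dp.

Original: g = 0.43, ΔT = 0.359/(1−0.43) = 0.6298 °C.
Without cloud: g' = 0.564, ΔT' = 0.359/(1−0.564) = 0.8234 °C.
Change = 0.8234 − 0.6298 = 0.19 °C.

0.19 °C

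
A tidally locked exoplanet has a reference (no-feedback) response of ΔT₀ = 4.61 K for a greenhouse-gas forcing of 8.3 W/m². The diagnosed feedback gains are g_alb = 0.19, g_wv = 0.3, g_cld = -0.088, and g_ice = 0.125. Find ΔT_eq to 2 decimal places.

9.75 K

Total gain g = 0.19 + 0.3 − 0.088 + 0.125 = 0.527.
Amplification A = 1/(1 − 0.527) = 2.114.
ΔT = 4.61 × 2.114 = 9.75 K.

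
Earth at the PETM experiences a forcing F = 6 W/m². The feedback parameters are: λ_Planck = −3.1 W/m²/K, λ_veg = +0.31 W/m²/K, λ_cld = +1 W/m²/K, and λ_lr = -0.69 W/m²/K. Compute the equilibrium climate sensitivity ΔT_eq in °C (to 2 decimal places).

Net feedback parameter λ = (−3.1) + (+0.31) + (+1) + (-0.69) = -2.48 W/m²/K.
ΔT = −F/λ = −6/(-2.48) = 2.42 °C.

2.42 °C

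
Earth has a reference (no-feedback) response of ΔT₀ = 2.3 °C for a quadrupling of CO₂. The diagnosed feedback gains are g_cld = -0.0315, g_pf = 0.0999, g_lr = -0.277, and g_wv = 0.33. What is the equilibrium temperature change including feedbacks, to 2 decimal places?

Total gain g = -0.0315 + 0.0999 − 0.277 + 0.33 = 0.1214.
Amplification A = 1/(1 − 0.1214) = 1.138.
ΔT = 2.3 × 1.138 = 2.62 °C.

2.62 °C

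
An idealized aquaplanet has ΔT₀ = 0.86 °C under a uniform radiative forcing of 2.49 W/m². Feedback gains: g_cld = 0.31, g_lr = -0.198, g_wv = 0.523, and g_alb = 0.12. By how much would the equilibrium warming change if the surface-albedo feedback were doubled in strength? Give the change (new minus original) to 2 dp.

Original: g = 0.755, ΔT = 0.86/(1−0.755) = 3.5102 °C.
With doubled surface-albedo: g' = 0.875, ΔT' = 0.86/(1−0.875) = 6.8800 °C.
Change = 6.8800 − 3.5102 = 3.37 °C.

3.37 °C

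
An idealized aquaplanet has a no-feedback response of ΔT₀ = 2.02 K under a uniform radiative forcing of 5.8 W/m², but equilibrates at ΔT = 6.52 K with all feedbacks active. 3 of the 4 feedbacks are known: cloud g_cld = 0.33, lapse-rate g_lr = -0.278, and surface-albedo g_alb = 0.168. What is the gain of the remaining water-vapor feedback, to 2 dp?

0.47

Amplification A = ΔT/ΔT₀ = 6.52/2.02 = 3.228.
Total gain g = 1 − 1/A = 1 − 1/3.228 = 0.6902.
Known gains sum to 0.33 − 0.278 + 0.168 = 0.22.
g_wv = 0.6902 − 0.22 = 0.47.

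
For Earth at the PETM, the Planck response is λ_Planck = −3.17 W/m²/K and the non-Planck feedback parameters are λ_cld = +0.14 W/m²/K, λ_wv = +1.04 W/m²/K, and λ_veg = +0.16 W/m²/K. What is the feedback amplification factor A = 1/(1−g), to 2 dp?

Convert to gains: g_cld = 0.14/3.17 = 0.04416; g_wv = 1.04/3.17 = 0.3281; g_veg = 0.16/3.17 = 0.05047.
Total gain g = 0.42273.
A = 1/(1 − 0.42273) = 1.73.

1.73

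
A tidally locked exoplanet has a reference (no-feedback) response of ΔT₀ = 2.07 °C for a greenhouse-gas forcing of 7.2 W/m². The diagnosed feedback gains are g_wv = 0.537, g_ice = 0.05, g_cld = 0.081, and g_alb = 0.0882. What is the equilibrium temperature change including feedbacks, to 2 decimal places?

Total gain g = 0.537 + 0.05 + 0.081 + 0.0882 = 0.7562.
Amplification A = 1/(1 − 0.7562) = 4.102.
ΔT = 2.07 × 4.102 = 8.49 °C.

8.49 °C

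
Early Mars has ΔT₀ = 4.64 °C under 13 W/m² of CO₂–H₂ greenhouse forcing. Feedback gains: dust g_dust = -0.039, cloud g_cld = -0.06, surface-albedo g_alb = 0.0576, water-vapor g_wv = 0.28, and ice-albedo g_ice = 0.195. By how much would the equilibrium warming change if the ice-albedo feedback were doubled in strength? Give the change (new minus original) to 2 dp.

4.30 °C

Original: g = 0.4336, ΔT = 4.64/(1−0.4336) = 8.1921 °C.
With doubled ice-albedo: g' = 0.6286, ΔT' = 4.64/(1−0.6286) = 12.4933 °C.
Change = 12.4933 − 8.1921 = 4.30 °C.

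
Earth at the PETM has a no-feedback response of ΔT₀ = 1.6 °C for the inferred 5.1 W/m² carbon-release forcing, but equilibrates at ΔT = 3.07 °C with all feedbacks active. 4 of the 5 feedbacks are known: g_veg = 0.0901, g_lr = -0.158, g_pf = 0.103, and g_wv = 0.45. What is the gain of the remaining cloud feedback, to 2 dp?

-0.01

Amplification A = ΔT/ΔT₀ = 3.07/1.6 = 1.919.
Total gain g = 1 − 1/A = 1 − 1/1.919 = 0.4789.
Known gains sum to 0.0901 − 0.158 + 0.103 + 0.45 = 0.4851.
g_cld = 0.4789 − 0.4851 = -0.01.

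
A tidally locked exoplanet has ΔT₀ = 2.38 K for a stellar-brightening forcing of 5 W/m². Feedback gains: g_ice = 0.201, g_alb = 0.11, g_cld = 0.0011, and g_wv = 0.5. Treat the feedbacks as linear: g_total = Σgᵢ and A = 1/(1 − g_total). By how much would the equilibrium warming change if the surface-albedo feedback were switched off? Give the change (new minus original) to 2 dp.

-4.68 K

Original: g = 0.8121, ΔT = 2.38/(1−0.8121) = 12.6663 K.
Without surface-albedo: g' = 0.7021, ΔT' = 2.38/(1−0.7021) = 7.9893 K.
Change = 7.9893 − 12.6663 = -4.68 K.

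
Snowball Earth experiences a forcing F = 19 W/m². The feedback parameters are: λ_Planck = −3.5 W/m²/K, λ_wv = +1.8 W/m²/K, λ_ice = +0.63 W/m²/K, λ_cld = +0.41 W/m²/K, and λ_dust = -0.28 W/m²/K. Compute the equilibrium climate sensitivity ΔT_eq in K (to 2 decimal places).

Net feedback parameter λ = (−3.5) + (+1.8) + (+0.63) + (+0.41) + (-0.28) = -0.94 W/m²/K.
ΔT = −F/λ = −19/(-0.94) = 20.21 K.

20.21 K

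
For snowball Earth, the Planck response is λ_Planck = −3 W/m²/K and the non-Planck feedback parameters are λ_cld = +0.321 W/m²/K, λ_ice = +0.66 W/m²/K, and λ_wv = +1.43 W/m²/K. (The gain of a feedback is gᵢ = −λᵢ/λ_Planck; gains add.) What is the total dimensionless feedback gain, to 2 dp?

Convert to gains: g_cld = 0.321/3 = 0.107; g_ice = 0.66/3 = 0.22; g_wv = 1.43/3 = 0.4767.
Total gain g = 0.8037.

0.80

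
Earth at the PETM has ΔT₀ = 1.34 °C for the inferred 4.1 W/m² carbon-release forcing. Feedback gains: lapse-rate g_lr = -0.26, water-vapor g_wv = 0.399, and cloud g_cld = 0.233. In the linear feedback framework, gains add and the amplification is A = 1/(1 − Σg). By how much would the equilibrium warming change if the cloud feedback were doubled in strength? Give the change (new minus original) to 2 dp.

1.26 °C

Original: g = 0.372, ΔT = 1.34/(1−0.372) = 2.1338 °C.
With doubled cloud: g' = 0.605, ΔT' = 1.34/(1−0.605) = 3.3924 °C.
Change = 3.3924 − 2.1338 = 1.26 °C.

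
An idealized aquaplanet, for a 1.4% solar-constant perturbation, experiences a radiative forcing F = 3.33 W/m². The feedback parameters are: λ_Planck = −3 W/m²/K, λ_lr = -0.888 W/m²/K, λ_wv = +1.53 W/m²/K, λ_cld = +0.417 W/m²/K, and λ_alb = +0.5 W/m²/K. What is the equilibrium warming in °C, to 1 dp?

Net feedback parameter λ = (−3) + (-0.888) + (+1.53) + (+0.417) + (+0.5) = -1.441 W/m²/K.
ΔT = −F/λ = −3.33/(-1.441) = 2.3 °C.

2.3 °C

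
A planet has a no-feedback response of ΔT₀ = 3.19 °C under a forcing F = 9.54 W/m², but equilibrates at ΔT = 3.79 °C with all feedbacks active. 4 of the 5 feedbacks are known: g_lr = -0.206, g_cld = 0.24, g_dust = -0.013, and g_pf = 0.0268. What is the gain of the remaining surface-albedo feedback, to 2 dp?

0.11

Amplification A = ΔT/ΔT₀ = 3.79/3.19 = 1.188.
Total gain g = 1 − 1/A = 1 − 1/1.188 = 0.1582.
Known gains sum to -0.206 + 0.24 − 0.013 + 0.0268 = 0.0478.
g_alb = 0.1582 − 0.0478 = 0.11.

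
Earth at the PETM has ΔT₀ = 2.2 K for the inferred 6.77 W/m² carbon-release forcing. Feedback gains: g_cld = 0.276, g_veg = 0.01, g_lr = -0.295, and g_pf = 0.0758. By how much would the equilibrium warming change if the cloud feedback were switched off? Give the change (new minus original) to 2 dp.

Original: g = 0.0668, ΔT = 2.2/(1−0.0668) = 2.3575 K.
Without cloud: g' = -0.2092, ΔT' = 2.2/(1+0.2092) = 1.8194 K.
Change = 1.8194 − 2.3575 = -0.54 K.

-0.54 K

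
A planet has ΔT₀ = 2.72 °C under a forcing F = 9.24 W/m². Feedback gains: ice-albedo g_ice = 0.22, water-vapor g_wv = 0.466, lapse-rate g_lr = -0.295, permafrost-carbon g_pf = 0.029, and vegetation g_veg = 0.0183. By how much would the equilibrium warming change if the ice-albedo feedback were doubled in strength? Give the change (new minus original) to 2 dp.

3.12 °C

Original: g = 0.4383, ΔT = 2.72/(1−0.4383) = 4.8424 °C.
With doubled ice-albedo: g' = 0.6583, ΔT' = 2.72/(1−0.6583) = 7.9602 °C.
Change = 7.9602 − 4.8424 = 3.12 °C.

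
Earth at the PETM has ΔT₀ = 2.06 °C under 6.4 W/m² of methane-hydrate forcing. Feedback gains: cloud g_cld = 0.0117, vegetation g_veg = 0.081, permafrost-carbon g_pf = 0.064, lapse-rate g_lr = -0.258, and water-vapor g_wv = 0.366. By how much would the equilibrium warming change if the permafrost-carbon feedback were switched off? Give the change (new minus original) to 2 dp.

Original: g = 0.2647, ΔT = 2.06/(1−0.2647) = 2.8016 °C.
Without permafrost-carbon: g' = 0.2007, ΔT' = 2.06/(1−0.2007) = 2.5773 °C.
Change = 2.5773 − 2.8016 = -0.22 °C.

-0.22 °C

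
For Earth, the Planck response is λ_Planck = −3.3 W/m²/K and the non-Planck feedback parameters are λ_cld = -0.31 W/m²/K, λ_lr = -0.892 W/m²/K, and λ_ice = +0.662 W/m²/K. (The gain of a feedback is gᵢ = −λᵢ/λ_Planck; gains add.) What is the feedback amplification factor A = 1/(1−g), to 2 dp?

Convert to gains: g_cld = -0.31/3.3 = -0.09394; g_lr = -0.892/3.3 = -0.2703; g_ice = 0.662/3.3 = 0.2006.
Total gain g = -0.16364.
A = 1/(1 + 0.16364) = 0.86.

0.86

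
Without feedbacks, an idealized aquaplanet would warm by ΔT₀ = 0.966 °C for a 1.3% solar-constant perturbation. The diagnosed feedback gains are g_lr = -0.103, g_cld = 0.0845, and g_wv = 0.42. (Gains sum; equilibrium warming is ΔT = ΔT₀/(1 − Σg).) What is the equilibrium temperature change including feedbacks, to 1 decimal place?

1.6 °C

Total gain g = -0.103 + 0.0845 + 0.42 = 0.4015.
Amplification A = 1/(1 − 0.4015) = 1.671.
ΔT = 0.966 × 1.671 = 1.6 °C.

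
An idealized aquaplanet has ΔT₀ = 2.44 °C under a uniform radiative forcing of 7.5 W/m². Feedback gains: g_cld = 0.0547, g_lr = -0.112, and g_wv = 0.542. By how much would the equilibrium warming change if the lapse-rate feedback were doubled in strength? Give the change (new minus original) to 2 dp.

Original: g = 0.4847, ΔT = 2.44/(1−0.4847) = 4.7351 °C.
With doubled lapse-rate: g' = 0.3727, ΔT' = 2.44/(1−0.3727) = 3.8897 °C.
Change = 3.8897 − 4.7351 = -0.85 °C.

-0.85 °C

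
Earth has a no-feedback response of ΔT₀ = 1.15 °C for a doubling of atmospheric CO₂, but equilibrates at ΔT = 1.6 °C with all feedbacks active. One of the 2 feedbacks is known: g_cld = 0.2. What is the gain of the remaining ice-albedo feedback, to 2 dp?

Amplification A = ΔT/ΔT₀ = 1.6/1.15 = 1.391.
Total gain g = 1 − 1/A = 1 − 1/1.391 = 0.2811.
The known gain is 0.2.
g_ice = 0.2811 − 0.2 = 0.08.

0.08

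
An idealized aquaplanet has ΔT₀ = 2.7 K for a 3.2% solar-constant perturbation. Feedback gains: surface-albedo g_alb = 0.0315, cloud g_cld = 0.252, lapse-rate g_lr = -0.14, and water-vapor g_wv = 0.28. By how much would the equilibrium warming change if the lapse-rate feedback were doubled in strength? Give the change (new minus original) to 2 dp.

-0.92 K

Original: g = 0.4235, ΔT = 2.7/(1−0.4235) = 4.6834 K.
With doubled lapse-rate: g' = 0.2835, ΔT' = 2.7/(1−0.2835) = 3.7683 K.
Change = 3.7683 − 4.6834 = -0.92 K.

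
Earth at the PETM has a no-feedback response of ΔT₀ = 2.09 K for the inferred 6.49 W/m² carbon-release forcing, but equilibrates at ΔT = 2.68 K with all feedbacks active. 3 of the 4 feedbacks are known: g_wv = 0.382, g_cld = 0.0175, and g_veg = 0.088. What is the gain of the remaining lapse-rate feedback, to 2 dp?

-0.27

Amplification A = ΔT/ΔT₀ = 2.68/2.09 = 1.282.
Total gain g = 1 − 1/A = 1 − 1/1.282 = 0.22.
Known gains sum to 0.382 + 0.0175 + 0.088 = 0.4875.
g_lr = 0.22 − 0.4875 = -0.27.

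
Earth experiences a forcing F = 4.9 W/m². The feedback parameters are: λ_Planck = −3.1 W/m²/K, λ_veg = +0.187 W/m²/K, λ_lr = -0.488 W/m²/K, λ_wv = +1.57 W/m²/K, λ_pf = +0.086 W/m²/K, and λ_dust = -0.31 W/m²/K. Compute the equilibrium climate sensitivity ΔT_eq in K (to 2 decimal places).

Net feedback parameter λ = (−3.1) + (+0.187) + (-0.488) + (+1.57) + (+0.086) + (-0.31) = -2.055 W/m²/K.
ΔT = −F/λ = −4.9/(-2.055) = 2.38 K.

2.38 K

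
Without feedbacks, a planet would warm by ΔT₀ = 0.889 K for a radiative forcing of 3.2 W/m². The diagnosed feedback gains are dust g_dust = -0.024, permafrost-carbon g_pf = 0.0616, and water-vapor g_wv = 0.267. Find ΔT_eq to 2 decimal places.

1.28 K

Total gain g = -0.024 + 0.0616 + 0.267 = 0.3046.
Amplification A = 1/(1 − 0.3046) = 1.438.
ΔT = 0.889 × 1.438 = 1.28 K.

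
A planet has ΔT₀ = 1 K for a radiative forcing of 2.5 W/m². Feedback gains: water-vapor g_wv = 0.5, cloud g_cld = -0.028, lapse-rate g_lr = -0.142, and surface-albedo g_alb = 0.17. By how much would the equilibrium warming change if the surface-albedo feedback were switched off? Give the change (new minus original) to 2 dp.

Original: g = 0.5, ΔT = 1/(1−0.5) = 2.0000 K.
Without surface-albedo: g' = 0.33, ΔT' = 1/(1−0.33) = 1.4925 K.
Change = 1.4925 − 2.0000 = -0.51 K.

-0.51 K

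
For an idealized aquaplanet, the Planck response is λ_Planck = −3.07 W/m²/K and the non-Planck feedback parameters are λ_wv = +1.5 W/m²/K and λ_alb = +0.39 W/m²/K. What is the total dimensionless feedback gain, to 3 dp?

Convert to gains: g_wv = 1.5/3.07 = 0.4886; g_alb = 0.39/3.07 = 0.127.
Total gain g = 0.6156.

0.616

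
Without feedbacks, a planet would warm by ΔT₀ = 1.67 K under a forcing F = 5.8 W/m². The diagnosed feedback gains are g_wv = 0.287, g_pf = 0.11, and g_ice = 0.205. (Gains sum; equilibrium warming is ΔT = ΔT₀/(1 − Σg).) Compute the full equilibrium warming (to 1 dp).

Total gain g = 0.287 + 0.11 + 0.205 = 0.602.
Amplification A = 1/(1 − 0.602) = 2.513.
ΔT = 1.67 × 2.513 = 4.2 K.

4.2 K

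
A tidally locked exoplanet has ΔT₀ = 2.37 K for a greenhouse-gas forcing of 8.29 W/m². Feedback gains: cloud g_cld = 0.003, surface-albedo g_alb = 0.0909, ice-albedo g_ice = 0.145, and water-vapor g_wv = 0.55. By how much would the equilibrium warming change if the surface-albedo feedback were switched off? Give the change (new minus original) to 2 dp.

-3.38 K

Original: g = 0.7889, ΔT = 2.37/(1−0.7889) = 11.2269 K.
Without surface-albedo: g' = 0.698, ΔT' = 2.37/(1−0.698) = 7.8477 K.
Change = 7.8477 − 11.2269 = -3.38 K.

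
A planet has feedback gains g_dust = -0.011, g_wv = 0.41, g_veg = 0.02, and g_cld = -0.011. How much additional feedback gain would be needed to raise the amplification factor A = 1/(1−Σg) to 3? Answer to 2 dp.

Current total gain = 0.408.
Target gain for A = 3: g* = 1 − 1/3 = 0.6667.
Additional gain needed = 0.6667 − 0.408 = 0.26.

0.26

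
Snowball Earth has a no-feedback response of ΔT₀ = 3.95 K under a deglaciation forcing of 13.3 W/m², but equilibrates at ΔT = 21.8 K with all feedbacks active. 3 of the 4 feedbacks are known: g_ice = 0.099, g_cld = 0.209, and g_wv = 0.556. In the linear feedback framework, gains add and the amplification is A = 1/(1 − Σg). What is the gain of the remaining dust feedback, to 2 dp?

Amplification A = ΔT/ΔT₀ = 21.8/3.95 = 5.519.
Total gain g = 1 − 1/A = 1 − 1/5.519 = 0.8188.
Known gains sum to 0.099 + 0.209 + 0.556 = 0.864.
g_dust = 0.8188 − 0.864 = -0.05.

-0.05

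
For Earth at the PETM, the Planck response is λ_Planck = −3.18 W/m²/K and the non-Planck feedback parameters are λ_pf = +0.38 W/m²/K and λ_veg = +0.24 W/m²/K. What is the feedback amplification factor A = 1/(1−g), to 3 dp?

Convert to gains: g_pf = 0.38/3.18 = 0.1195; g_veg = 0.24/3.18 = 0.07547.
Total gain g = 0.19497.
A = 1/(1 − 0.19497) = 1.242.

1.242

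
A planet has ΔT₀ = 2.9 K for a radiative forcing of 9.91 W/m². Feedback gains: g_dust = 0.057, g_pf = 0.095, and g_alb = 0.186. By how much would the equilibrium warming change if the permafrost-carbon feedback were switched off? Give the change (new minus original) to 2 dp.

-0.55 K

Original: g = 0.338, ΔT = 2.9/(1−0.338) = 4.3807 K.
Without permafrost-carbon: g' = 0.243, ΔT' = 2.9/(1−0.243) = 3.8309 K.
Change = 3.8309 − 4.3807 = -0.55 K.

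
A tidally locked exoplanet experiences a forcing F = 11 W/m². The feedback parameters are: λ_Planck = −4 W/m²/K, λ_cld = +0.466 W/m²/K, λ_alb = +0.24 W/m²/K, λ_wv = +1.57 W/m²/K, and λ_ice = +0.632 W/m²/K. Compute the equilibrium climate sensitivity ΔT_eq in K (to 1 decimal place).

10.1 K

Net feedback parameter λ = (−4) + (+0.466) + (+0.24) + (+1.57) + (+0.632) = -1.092 W/m²/K.
ΔT = −F/λ = −11/(-1.092) = 10.1 K.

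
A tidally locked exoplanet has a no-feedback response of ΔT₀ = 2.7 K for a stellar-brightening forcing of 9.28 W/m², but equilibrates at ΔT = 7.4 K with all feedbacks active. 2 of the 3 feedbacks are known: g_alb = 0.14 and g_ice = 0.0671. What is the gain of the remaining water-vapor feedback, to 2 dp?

Amplification A = ΔT/ΔT₀ = 7.4/2.7 = 2.741.
Total gain g = 1 − 1/A = 1 − 1/2.741 = 0.6352.
Known gains sum to 0.14 + 0.0671 = 0.2071.
g_wv = 0.6352 − 0.2071 = 0.43.

0.43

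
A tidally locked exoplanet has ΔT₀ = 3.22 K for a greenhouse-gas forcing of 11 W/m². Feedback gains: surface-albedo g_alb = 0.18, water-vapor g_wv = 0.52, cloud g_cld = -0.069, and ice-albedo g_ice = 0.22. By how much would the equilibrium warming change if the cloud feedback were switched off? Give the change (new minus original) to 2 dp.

Original: g = 0.851, ΔT = 3.22/(1−0.851) = 21.6107 K.
Without cloud: g' = 0.92, ΔT' = 3.22/(1−0.92) = 40.2500 K.
Change = 40.2500 − 21.6107 = 18.64 K.

18.64 K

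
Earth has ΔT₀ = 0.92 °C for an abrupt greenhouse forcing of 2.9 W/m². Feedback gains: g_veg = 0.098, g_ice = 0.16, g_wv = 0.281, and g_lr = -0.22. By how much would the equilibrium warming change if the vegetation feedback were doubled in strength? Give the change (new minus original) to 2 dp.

0.23 °C

Original: g = 0.319, ΔT = 0.92/(1−0.319) = 1.3510 °C.
With doubled vegetation: g' = 0.417, ΔT' = 0.92/(1−0.417) = 1.5780 °C.
Change = 1.5780 − 1.3510 = 0.23 °C.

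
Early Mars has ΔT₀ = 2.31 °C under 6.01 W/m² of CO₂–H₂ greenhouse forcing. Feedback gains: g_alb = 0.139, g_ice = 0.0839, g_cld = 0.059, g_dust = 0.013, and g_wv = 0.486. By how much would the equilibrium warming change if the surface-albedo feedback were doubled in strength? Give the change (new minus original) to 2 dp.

Original: g = 0.7809, ΔT = 2.31/(1−0.7809) = 10.5431 °C.
With doubled surface-albedo: g' = 0.9199, ΔT' = 2.31/(1−0.9199) = 28.8390 °C.
Change = 28.8390 − 10.5431 = 18.30 °C.

18.30 °C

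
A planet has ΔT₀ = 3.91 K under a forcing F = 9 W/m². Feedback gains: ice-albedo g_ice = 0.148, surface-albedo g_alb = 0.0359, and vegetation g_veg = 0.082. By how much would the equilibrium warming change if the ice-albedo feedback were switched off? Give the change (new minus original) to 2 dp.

-0.89 K

Original: g = 0.2659, ΔT = 3.91/(1−0.2659) = 5.3262 K.
Without ice-albedo: g' = 0.1179, ΔT' = 3.91/(1−0.1179) = 4.4326 K.
Change = 4.4326 − 5.3262 = -0.89 K.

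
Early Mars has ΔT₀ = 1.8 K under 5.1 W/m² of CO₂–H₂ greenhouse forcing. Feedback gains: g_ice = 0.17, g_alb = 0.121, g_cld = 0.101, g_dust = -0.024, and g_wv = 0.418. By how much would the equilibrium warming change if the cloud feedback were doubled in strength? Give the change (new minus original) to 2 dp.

7.52 K

Original: g = 0.786, ΔT = 1.8/(1−0.786) = 8.4112 K.
With doubled cloud: g' = 0.887, ΔT' = 1.8/(1−0.887) = 15.9292 K.
Change = 15.9292 − 8.4112 = 7.52 K.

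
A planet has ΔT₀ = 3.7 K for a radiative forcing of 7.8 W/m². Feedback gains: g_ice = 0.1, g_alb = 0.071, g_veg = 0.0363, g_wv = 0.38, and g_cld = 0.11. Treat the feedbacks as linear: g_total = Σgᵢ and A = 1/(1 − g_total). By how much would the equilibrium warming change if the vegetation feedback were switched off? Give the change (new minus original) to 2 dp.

-1.31 K

Original: g = 0.6973, ΔT = 3.7/(1−0.6973) = 12.2233 K.
Without vegetation: g' = 0.661, ΔT' = 3.7/(1−0.661) = 10.9145 K.
Change = 10.9145 − 12.2233 = -1.31 K.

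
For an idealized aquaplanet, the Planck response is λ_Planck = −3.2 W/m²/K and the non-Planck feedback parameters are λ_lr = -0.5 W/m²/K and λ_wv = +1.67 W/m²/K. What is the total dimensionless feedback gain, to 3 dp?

0.366

Convert to gains: g_lr = -0.5/3.2 = -0.1562; g_wv = 1.67/3.2 = 0.5219.
Total gain g = 0.3657.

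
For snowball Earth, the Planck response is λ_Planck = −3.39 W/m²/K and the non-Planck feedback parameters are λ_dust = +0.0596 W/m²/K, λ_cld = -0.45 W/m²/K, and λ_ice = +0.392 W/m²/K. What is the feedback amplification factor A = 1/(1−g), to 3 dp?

Convert to gains: g_dust = 0.0596/3.39 = 0.01758; g_cld = -0.45/3.39 = -0.1327; g_ice = 0.392/3.39 = 0.1156.
Total gain g = 0.00048.
A = 1/(1 − 0.00048) = 1.000.

1.000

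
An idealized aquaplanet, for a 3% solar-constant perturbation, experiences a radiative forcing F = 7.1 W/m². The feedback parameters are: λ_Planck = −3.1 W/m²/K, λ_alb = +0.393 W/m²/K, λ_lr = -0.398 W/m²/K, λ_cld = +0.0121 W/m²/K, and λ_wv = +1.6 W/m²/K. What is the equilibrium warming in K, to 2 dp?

Net feedback parameter λ = (−3.1) + (+0.393) + (-0.398) + (+0.0121) + (+1.6) = -1.4929 W/m²/K.
ΔT = −F/λ = −7.1/(-1.4929) = 4.76 K.

4.76 K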